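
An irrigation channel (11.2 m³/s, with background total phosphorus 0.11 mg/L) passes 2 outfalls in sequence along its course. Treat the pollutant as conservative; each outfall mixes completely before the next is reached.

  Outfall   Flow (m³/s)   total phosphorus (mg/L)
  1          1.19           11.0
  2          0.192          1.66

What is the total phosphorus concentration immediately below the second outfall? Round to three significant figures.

1.16 mg/L

Below outfall 1: Q → 12.39 m³/s, C = (11.20·0.1100 + 1.190·11.00)/12.39 = 1.156 mg/L.
Below outfall 2: Q → 12.58 m³/s, C = (12.39·1.156 + 0.1920·1.660)/12.58 = 1.164 mg/L.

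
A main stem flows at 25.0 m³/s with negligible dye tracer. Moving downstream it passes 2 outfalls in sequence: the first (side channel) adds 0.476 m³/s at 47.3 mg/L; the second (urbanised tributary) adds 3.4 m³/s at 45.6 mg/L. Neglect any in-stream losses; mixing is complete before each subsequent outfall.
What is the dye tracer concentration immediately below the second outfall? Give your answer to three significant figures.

Below outfall 1: Q → 25.48 m³/s, C = (25.00·0 + 0.4760·47.30)/25.48 = 0.8838 mg/L.
Below outfall 2: Q → 28.88 m³/s, C = (25.48·0.8838 + 3.400·45.60)/28.88 = 6.149 mg/L.

6.15 mg/L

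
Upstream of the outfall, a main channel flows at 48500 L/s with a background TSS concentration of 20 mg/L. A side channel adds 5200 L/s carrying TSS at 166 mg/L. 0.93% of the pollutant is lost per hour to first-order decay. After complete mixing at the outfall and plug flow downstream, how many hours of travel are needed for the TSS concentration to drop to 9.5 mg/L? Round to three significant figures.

Mixed concentration C = ΣQC/ΣQ = (48500·20.00 + 5200·166.0) / 53700 = 1833000/53700 = 34.14 mg/L.
0.93%/h lost → k = −ln(1 − 0.0093) = 0.009344 h⁻¹.
34.14·exp(−k·t) = 9.5 → t = ln(34.14/9.5)/k = 492800 s = 136.9 h.

137 h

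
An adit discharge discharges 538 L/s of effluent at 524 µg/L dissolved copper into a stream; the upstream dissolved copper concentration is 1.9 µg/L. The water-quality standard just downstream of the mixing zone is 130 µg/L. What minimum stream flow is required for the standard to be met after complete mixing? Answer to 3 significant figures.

Set C_mix = 130: (Q·1.900 + 538.0·524.0) / (Q + 538.0) = 130
→ Q = 538.0·(524.0 − 130)/(130 − 1.900) = 1655 L/s.

1650 L/s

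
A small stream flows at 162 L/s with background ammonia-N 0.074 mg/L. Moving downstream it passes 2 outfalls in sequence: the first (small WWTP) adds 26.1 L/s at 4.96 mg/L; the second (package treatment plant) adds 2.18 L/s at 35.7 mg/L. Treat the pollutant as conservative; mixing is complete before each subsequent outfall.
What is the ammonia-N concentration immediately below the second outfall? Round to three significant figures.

Below outfall 1: Q → 188.1 L/s, C = (162.0·0.07400 + 26.10·4.960)/188.1 = 0.7520 mg/L.
Below outfall 2: Q → 190.3 L/s, C = (188.1·0.7520 + 2.180·35.70)/190.3 = 1.152 mg/L.

1.15 mg/L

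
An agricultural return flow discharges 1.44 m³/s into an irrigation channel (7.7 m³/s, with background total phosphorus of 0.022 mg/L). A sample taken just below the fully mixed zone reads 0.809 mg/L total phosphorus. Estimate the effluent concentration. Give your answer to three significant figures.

Mass balance: 7.700·0.02200 + 1.440·Cₑ = 9.140·0.8090
→ Cₑ = (9.140·0.8090 − 7.700·0.02200) / 1.440 = 5.017 mg/L.

5.02 mg/L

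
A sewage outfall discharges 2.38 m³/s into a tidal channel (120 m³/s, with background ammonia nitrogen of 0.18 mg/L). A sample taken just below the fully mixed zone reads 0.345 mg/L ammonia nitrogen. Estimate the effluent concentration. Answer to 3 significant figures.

Mass balance: 120.0·0.1800 + 2.380·Cₑ = 122.4·0.3450
→ Cₑ = (122.4·0.3450 − 120.0·0.1800) / 2.380 = 8.664 mg/L.

8.66 mg/L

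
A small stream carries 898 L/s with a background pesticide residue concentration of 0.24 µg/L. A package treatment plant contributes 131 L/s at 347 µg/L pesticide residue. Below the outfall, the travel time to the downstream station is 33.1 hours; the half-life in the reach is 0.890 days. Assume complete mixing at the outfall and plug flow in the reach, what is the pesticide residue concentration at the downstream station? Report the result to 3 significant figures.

15.2 µg/L

After mixing, C = (898.0·0.2400 + 131.0·347.0) / 1029 = 45670/1029 = 44.39 µg/L.
Half-life 0.890 d → k = ln 2 / 0.890 = 0.7788 d⁻¹.
Applying C = C₀e^(−kt): 44.39 × 0.3416 = 15.16 µg/L.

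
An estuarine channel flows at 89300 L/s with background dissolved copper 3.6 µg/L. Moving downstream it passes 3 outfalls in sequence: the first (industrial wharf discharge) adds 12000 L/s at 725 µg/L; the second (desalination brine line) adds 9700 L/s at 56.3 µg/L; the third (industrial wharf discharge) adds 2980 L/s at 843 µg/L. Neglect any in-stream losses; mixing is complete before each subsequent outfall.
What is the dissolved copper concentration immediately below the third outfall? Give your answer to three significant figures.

Below outfall 1: Q → 101300 L/s, C = (89300·3.600 + 12000·725.0)/101300 = 89.06 µg/L.
Below outfall 2: Q → 111000 L/s, C = (101300·89.06 + 9700·56.30)/111000 = 86.19 µg/L.
Below outfall 3: Q → 114000 L/s, C = (111000·86.19 + 2980·843.0)/114000 = 106.0 µg/L.

106 µg/L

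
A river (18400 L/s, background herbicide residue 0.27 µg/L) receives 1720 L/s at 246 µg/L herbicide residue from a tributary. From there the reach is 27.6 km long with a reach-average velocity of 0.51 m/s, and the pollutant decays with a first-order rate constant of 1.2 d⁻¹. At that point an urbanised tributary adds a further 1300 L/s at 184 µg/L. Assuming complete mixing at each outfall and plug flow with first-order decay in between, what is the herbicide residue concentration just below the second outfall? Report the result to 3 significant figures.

Flow-weighted average: C = (18400·0.2700 + 1720·246.0) / 20120 = 428100/20120 = 21.28 µg/L; combined flow 20120 L/s.
Travel time t = 27.6·1000 / 0.51 = 54120 s = 15.03 h.
First-order decay: C = 21.28·exp(−k·t) = 21.28·0.4716 = 10.03 µg/L.
At the second outfall, C = (20120·10.03 + 1300·184.0) / (20120 + 1300) = 20.59 µg/L.

20.6 µg/L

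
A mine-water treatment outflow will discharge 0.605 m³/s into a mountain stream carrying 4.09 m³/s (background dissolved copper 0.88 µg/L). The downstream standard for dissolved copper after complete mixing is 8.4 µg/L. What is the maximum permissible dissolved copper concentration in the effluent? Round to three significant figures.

59.2 µg/L

At the limit, (Qr·Cr + Qe·Cₑ)/(Qr + Qe) = 8.4:
Cₑ = (4.695·8.4 − 4.090·0.8800) / 0.6050 = 59.24 µg/L.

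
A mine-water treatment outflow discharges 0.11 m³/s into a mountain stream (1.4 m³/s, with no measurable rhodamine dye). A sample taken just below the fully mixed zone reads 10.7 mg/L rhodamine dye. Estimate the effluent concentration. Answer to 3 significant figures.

Mass balance: 1.400·0 + 0.1100·Cₑ = 1.510·10.70
→ Cₑ = (1.510·10.70 − 1.400·0) / 0.1100 = 146.9 mg/L.

147 mg/L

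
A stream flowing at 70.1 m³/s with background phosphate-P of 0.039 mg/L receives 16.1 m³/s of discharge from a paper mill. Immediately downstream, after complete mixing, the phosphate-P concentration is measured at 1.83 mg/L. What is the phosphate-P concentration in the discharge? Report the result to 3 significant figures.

9.63 mg/L

Mass balance: 70.10·0.03900 + 16.10·Cₑ = 86.20·1.830
→ Cₑ = (86.20·1.830 − 70.10·0.03900) / 16.10 = 9.628 mg/L.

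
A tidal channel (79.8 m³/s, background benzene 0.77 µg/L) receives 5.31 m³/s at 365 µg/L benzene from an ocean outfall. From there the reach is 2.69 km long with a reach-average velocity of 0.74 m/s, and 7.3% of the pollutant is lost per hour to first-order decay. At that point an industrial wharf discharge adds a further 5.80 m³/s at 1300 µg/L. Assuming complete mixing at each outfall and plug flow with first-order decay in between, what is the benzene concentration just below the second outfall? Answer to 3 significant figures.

103 µg/L

Mixed concentration C = ΣQC/ΣQ = (79.80·0.7700 + 5.310·365.0) / 85.11 = 2000/85.11 = 23.49 µg/L; combined flow 85.11 m³/s.
Travel time t = 2.69·1000 / 0.74 = 3635 s = 1.010 h.
7.3%/h lost → k = −ln(1 − 0.073) = 0.07580 h⁻¹.
After decay, C = 23.49 × e^(−kt) = 23.49 × 0.9263 = 21.76 µg/L.
Second outfall: C = (85.11·21.76 + 5.800·1300)/90.91 = 103.3 µg/L.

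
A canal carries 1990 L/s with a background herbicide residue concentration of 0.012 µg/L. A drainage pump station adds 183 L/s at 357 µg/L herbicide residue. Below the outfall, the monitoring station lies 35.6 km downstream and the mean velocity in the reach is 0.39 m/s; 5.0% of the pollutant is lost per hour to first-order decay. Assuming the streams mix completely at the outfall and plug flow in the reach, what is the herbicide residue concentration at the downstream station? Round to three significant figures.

8.19 µg/L

Mass balance: C = (1990·0.01200 + 183.0·357.0) / 2173 = 65350/2173 = 30.08 µg/L.
Travel time t = 35.6·1000 / 0.39 = 91280 s = 25.36 h.
5.0%/h lost → k = −ln(1 − 0.05) = 0.05129 h⁻¹.
After decay, C = 30.08 × e^(−kt) = 30.08 × 0.2724 = 8.192 µg/L.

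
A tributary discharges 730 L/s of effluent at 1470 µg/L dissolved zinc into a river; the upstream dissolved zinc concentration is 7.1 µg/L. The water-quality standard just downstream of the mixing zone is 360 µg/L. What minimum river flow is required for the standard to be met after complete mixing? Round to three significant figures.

Set C_mix = 360: (Q·7.100 + 730.0·1470) / (Q + 730.0) = 360
→ Q = 730.0·(1470 − 360)/(360 − 7.100) = 2296 L/s.

2300 L/s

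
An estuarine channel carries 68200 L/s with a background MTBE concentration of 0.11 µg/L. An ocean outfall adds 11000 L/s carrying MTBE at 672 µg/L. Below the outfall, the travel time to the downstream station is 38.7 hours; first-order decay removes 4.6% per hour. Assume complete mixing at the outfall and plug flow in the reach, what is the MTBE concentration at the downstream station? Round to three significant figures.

Flow-weighted average: C = (68200·0.1100 + 11000·672.0) / 79200 = 7400000/79200 = 93.43 µg/L.
4.6%/h lost → k = −ln(1 − 0.046) = 0.04709 h⁻¹.
First-order decay: C = 93.43·exp(−k·t) = 93.43·0.1616 = 15.10 µg/L.

15.1 µg/L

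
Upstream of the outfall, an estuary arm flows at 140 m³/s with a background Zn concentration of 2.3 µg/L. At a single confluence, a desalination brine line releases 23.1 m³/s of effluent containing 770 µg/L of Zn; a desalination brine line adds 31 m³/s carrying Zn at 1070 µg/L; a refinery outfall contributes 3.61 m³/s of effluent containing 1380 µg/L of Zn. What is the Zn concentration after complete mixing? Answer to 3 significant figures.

285 µg/L

Conservation of mass: C = (140.0·2.300 + 23.10·770.0 + 31.00·1070 + 3.610·1380) / 197.7 = 56260/197.7 = 284.6 µg/L.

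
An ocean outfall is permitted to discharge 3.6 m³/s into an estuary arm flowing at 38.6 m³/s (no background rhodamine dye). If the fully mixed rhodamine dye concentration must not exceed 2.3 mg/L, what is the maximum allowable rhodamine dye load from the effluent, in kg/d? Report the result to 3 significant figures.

8390 kg/d

Mass balance at the limit: 38.60·0 + 3.600·Cₑ = 42.20·2.3 → Cₑ = 26.96 mg/L.
Load = 3.600 m³/s × 26.96 g/m³ × 86 400 s/d = 8386 kg/d.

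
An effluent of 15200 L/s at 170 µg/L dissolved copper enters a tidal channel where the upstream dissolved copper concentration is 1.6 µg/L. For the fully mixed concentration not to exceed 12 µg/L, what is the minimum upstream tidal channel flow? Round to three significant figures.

Set C_mix = 12: (Q·1.600 + 15200·170.0) / (Q + 15200) = 12
→ Q = 15200·(170.0 − 12)/(12 − 1.600) = 230900 L/s.

231000 L/s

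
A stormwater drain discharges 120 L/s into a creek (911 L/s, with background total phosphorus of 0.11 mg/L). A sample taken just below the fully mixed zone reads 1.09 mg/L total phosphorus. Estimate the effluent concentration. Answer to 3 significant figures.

8.53 mg/L

Mass balance: 911.0·0.1100 + 120.0·Cₑ = 1031·1.090
→ Cₑ = (1031·1.090 − 911.0·0.1100) / 120.0 = 8.530 mg/L.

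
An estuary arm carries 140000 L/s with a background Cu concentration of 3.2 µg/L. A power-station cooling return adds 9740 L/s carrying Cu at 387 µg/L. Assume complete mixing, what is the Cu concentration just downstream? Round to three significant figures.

Mass balance: C = (140000·3.200 + 9740·387.0) / 149700 = 4217000/149700 = 28.16 µg/L.

28.2 µg/L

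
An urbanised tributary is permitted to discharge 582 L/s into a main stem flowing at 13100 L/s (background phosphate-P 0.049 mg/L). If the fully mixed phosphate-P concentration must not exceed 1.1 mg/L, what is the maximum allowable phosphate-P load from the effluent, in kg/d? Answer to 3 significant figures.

1240 kg/d

Mass balance at the limit: 13100·0.04900 + 582.0·Cₑ = 13680·1.1 → Cₑ = 24.76 mg/L.
582.0 L/s = 0.5820 m³/s. Load = 0.5820 m³/s × 24.76 g/m³ × 86 400 s/d = 1245 kg/d.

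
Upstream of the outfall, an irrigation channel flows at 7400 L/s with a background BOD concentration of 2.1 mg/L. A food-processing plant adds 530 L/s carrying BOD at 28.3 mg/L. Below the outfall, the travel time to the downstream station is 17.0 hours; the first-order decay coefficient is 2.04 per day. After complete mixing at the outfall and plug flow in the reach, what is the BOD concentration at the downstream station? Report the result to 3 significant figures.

0.908 mg/L

After mixing, C = (7400·2.100 + 530.0·28.30) / 7930 = 30540/7930 = 3.851 mg/L.
Applying C = C₀e^(−kt): 3.851 × 0.2357 = 0.9079 mg/L.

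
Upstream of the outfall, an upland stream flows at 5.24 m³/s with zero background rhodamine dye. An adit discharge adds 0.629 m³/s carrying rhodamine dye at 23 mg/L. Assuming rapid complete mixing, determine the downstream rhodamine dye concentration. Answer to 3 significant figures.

2.46 mg/L

After mixing, C = (5.240·0 + 0.6290·23.00) / 5.869 = 14.47/5.869 = 2.465 mg/L.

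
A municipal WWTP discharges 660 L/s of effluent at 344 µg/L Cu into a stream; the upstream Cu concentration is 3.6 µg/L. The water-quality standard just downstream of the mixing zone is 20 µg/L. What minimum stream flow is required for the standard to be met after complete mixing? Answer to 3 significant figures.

Set C_mix = 20: (Q·3.600 + 660.0·344.0) / (Q + 660.0) = 20
→ Q = 660.0·(344.0 − 20)/(20 − 3.600) = 13040 L/s.

13000 L/s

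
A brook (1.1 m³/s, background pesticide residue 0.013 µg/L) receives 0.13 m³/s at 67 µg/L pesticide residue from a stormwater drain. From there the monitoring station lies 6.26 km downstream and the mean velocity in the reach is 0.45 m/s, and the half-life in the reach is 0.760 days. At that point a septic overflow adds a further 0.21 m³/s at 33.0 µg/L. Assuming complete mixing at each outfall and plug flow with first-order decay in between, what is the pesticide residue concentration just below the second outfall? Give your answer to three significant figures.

Conservation of mass: C = (1.100·0.01300 + 0.1300·67.00) / 1.230 = 8.724/1.230 = 7.093 µg/L; combined flow 1.230 m³/s.
Travel time t = 6.26·1000 / 0.45 = 13910 s = 3.864 h.
Half-life 0.760 d → k = ln 2 / 0.760 = 0.9120 d⁻¹.
Decay over the reach: 7.093·exp(−kt) = 7.093·0.8634 = 6.124 µg/L.
Second outfall: C = (1.230·6.124 + 0.2100·33.00)/1.440 = 10.04 µg/L.

10.0 µg/L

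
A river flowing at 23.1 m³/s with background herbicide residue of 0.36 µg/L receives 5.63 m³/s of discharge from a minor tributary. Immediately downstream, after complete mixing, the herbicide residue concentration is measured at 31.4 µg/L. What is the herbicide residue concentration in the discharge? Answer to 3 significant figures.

159 µg/L

Mass balance: 23.10·0.3600 + 5.630·Cₑ = 28.73·31.40
→ Cₑ = (28.73·31.40 − 23.10·0.3600) / 5.630 = 158.8 µg/L.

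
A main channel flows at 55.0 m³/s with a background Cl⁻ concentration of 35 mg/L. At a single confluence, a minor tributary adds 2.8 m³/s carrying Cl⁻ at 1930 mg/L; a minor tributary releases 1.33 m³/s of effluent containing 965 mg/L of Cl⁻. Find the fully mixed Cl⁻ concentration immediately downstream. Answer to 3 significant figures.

Flow-weighted average: C = (55.00·35.00 + 2.800·1930 + 1.330·965.0) / 59.13 = 8612/59.13 = 145.7 mg/L.

146 mg/L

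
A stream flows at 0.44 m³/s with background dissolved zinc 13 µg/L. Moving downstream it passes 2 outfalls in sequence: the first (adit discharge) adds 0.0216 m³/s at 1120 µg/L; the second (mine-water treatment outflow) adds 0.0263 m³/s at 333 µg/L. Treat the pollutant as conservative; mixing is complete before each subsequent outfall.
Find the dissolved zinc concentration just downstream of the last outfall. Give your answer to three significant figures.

79.3 µg/L

Outfall 1: combined Q = 0.4616 m³/s; C = (0.4400·13.00 + 0.02160·1120)/0.4616 = 64.80 µg/L.
Outfall 2: combined Q = 0.4879 m³/s; C = (0.4616·64.80 + 0.02630·333.0)/0.4879 = 79.26 µg/L.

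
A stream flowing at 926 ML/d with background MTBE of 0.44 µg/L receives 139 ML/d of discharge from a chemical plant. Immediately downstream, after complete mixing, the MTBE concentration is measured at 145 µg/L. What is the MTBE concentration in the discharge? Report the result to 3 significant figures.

Mass balance: 926.0·0.4400 + 139.0·Cₑ = 1065·145.0
→ Cₑ = (1065·145.0 − 926.0·0.4400) / 139.0 = 1108 µg/L.

1110 µg/L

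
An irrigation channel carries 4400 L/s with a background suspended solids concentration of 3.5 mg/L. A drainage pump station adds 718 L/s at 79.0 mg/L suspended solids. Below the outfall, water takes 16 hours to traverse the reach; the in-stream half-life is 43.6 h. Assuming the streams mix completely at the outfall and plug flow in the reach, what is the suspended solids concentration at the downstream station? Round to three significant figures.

Mixed concentration C = ΣQC/ΣQ = (4400·3.500 + 718.0·79.00) / 5118 = 72120/5118 = 14.09 mg/L.
Half-life 43.6 h → k = ln 2 / 43.6 = 0.01590 h⁻¹ = 0.3815 d⁻¹.
First-order decay: C = 14.09·exp(−k·t) = 14.09·0.7754 = 10.93 mg/L.

10.9 mg/L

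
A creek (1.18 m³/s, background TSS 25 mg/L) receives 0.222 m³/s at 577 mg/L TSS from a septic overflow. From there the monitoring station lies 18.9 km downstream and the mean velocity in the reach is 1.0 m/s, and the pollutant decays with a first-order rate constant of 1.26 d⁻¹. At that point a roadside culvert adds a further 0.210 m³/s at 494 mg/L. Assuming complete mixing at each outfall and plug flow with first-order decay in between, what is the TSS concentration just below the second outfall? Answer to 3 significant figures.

Mixed concentration C = ΣQC/ΣQ = (1.180·25.00 + 0.2220·577.0) / 1.402 = 157.6/1.402 = 112.4 mg/L; combined flow 1.402 m³/s.
Travel time t = 18.9·1000 / 1.0 = 18900 s = 5.250 h.
Applying C = C₀e^(−kt): 112.4 × 0.7591 = 85.33 mg/L.
Second outfall: C = (1.402·85.33 + 0.2100·494.0)/1.612 = 138.6 mg/L.

139 mg/L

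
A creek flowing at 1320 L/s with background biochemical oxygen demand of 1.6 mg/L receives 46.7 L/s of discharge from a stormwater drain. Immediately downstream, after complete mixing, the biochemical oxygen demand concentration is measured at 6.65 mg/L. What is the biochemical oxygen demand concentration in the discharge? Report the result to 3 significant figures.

149 mg/L

Mass balance: 1320·1.600 + 46.70·Cₑ = 1367·6.650
→ Cₑ = (1367·6.650 − 1320·1.600) / 46.70 = 149.4 mg/L.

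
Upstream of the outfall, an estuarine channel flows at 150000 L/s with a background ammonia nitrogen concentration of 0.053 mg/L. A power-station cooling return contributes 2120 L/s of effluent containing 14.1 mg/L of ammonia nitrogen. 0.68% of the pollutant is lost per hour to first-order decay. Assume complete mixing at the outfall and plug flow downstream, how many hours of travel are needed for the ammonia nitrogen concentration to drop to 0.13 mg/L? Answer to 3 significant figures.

95.1 h

Mixed concentration C = ΣQC/ΣQ = (150000·0.05300 + 2120·14.10) / 152100 = 37840/152100 = 0.2488 mg/L.
0.68%/h lost → k = −ln(1 − 0.0068) = 0.006823 h⁻¹.
0.2488·exp(−k·t) = 0.13 → t = ln(0.2488/0.13)/k = 342400 s = 95.11 h.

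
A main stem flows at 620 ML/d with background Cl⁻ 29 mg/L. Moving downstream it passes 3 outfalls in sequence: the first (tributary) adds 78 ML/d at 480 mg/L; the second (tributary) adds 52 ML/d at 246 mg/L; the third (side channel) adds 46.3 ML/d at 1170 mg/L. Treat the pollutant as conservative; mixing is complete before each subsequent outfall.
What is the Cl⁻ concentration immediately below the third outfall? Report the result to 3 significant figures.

After outfall 1: Q = 620.0 + 78.00 = 698.0 ML/d; C = (620.0·29.00 + 78.00·480.0)/698.0 = 79.40 mg/L.
After outfall 2: Q = 698.0 + 52.00 = 750.0 ML/d; C = (698.0·79.40 + 52.00·246.0)/750.0 = 90.95 mg/L.
After outfall 3: Q = 750.0 + 46.30 = 796.3 ML/d; C = (750.0·90.95 + 46.30·1170)/796.3 = 153.7 mg/L.

154 mg/L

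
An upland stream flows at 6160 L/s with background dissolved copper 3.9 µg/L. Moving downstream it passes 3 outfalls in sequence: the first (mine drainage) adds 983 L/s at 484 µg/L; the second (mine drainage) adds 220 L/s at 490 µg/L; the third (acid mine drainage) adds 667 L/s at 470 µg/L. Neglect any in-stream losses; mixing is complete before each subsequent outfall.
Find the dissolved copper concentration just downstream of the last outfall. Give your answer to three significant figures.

Outfall 1: combined Q = 7143 L/s; C = (6160·3.900 + 983.0·484.0)/7143 = 69.97 µg/L.
Outfall 2: combined Q = 7363 L/s; C = (7143·69.97 + 220.0·490.0)/7363 = 82.52 µg/L.
Outfall 3: combined Q = 8030 L/s; C = (7363·82.52 + 667.0·470.0)/8030 = 114.7 µg/L.

115 µg/L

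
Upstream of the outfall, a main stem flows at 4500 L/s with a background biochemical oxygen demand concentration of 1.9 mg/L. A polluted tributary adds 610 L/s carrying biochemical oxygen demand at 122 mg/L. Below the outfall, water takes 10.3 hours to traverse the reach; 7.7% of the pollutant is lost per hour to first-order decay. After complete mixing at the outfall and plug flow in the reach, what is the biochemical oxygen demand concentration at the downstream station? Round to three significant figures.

Flow-weighted average: C = (4500·1.900 + 610.0·122.0) / 5110 = 82970/5110 = 16.24 mg/L.
7.7%/h lost → k = −ln(1 − 0.077) = 0.08013 h⁻¹.
First-order decay: C = 16.24·exp(−k·t) = 16.24·0.4381 = 7.113 mg/L.

7.11 mg/L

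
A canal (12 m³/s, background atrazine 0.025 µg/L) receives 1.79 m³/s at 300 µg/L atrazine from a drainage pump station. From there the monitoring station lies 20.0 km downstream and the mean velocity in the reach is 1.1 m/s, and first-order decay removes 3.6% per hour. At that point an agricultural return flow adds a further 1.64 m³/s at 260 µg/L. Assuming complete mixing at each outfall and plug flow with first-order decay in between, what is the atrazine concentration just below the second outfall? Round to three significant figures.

Conservation of mass: C = (12.00·0.02500 + 1.790·300.0) / 13.79 = 537.3/13.79 = 38.96 µg/L; combined flow 13.79 m³/s.
Travel time t = 20.0·1000 / 1.1 = 18180 s = 5.051 h.
3.6%/h lost → k = −ln(1 − 0.036) = 0.03666 h⁻¹.
After decay, C = 38.96 × e^(−kt) = 38.96 × 0.8310 = 32.38 µg/L.
Second outfall: C = (13.79·32.38 + 1.640·260.0)/15.43 = 56.57 µg/L.

56.6 µg/L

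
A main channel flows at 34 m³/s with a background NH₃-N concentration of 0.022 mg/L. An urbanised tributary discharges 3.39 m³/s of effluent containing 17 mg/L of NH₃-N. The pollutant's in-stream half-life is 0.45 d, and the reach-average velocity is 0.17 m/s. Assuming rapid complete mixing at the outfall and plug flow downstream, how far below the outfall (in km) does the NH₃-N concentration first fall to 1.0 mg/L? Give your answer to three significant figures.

Mass balance: C = (34.00·0.02200 + 3.390·17.00) / 37.39 = 58.38/37.39 = 1.561 mg/L.
Half-life 0.45 d → k = ln 2 / 0.45 = 1.540 d⁻¹.
Set 1.561·exp(−k·t) = 1.0 → t = ln(1.561/1.0)/k = 24990 s = 6.942 h.
Distance = v·t = 0.17·24990 = 4248 m = 4.248 km.

4.25 km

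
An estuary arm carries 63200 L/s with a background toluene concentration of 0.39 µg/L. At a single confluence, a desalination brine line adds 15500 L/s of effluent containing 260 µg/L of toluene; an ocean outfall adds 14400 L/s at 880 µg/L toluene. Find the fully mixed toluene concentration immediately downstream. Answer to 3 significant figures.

180 µg/L

After mixing, C = (63200·0.3900 + 15500·260.0 + 14400·880.0) / 93100 = 16730000/93100 = 179.7 µg/L.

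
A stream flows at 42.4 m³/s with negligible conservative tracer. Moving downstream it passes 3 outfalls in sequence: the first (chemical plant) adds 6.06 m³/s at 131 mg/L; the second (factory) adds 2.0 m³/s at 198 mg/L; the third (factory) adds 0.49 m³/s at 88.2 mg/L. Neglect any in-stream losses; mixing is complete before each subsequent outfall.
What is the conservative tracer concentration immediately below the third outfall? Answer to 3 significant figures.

24.2 mg/L

After outfall 1: Q = 42.40 + 6.060 = 48.46 m³/s; C = (42.40·0 + 6.060·131.0)/48.46 = 16.38 mg/L.
After outfall 2: Q = 48.46 + 2.000 = 50.46 m³/s; C = (48.46·16.38 + 2.000·198.0)/50.46 = 23.58 mg/L.
After outfall 3: Q = 50.46 + 0.4900 = 50.95 m³/s; C = (50.46·23.58 + 0.4900·88.20)/50.95 = 24.20 mg/L.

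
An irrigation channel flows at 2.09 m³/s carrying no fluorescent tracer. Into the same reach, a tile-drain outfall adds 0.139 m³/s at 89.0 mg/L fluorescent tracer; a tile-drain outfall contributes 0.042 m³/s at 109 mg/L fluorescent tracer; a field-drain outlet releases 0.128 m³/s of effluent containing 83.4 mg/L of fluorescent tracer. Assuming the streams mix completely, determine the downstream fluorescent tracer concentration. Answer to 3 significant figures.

11.5 mg/L

Mass balance: C = (2.090·0 + 0.1390·89.00 + 0.04200·109.0 + 0.1280·83.40) / 2.399 = 27.62/2.399 = 11.51 mg/L.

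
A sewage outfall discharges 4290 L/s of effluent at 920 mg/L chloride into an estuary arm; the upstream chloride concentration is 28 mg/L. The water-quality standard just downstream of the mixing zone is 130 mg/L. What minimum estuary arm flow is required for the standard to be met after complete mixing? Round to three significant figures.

Set C_mix = 130: (Q·28.00 + 4290·920.0) / (Q + 4290) = 130
→ Q = 4290·(920.0 − 130)/(130 − 28.00) = 33230 L/s.

33200 L/s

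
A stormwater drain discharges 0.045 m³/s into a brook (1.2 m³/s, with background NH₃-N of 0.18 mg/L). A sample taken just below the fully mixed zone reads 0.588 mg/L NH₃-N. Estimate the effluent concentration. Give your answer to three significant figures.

11.5 mg/L

Mass balance: 1.200·0.1800 + 0.04500·Cₑ = 1.245·0.5880
→ Cₑ = (1.245·0.5880 − 1.200·0.1800) / 0.04500 = 11.47 mg/L.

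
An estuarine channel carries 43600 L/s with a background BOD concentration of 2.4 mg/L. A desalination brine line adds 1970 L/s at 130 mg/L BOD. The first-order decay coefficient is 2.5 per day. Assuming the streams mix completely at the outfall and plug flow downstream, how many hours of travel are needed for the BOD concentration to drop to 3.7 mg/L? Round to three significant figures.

Mass balance: C = (43600·2.400 + 1970·130.0) / 45570 = 360700/45570 = 7.916 mg/L.
7.916·exp(−k·t) = 3.7 → t = ln(7.916/3.7)/k = 26290 s = 7.302 h.

7.30 h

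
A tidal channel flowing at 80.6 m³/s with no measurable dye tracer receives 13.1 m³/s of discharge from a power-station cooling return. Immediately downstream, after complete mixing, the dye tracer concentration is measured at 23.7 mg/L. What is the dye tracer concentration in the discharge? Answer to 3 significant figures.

170 mg/L

Mass balance: 80.60·0 + 13.10·Cₑ = 93.70·23.70
→ Cₑ = (93.70·23.70 − 80.60·0) / 13.10 = 169.5 mg/L.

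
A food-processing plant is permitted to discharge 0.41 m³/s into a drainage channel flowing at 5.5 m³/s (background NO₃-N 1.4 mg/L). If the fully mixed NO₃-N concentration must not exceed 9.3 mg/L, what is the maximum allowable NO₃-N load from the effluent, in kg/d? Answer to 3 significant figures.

4080 kg/d

Mass balance at the limit: 5.500·1.400 + 0.4100·Cₑ = 5.910·9.3 → Cₑ = 115.3 mg/L.
Load = 0.4100 m³/s × 115.3 g/m³ × 86 400 s/d = 4084 kg/d.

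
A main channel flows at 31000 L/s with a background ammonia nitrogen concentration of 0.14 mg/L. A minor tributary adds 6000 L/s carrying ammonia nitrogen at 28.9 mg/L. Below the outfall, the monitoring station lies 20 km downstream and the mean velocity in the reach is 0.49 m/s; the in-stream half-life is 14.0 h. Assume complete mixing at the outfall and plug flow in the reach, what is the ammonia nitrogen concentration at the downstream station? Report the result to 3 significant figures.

Conservation of mass: C = (31000·0.1400 + 6000·28.90) / 37000 = 177700/37000 = 4.804 mg/L.
Travel time t = 20·1000 / 0.49 = 40820 s = 11.34 h.
Half-life 14.0 h → k = ln 2 / 14.0 = 0.04951 h⁻¹ = 1.188 d⁻¹.
After decay, C = 4.804 × e^(−kt) = 4.804 × 0.5704 = 2.740 mg/L.

2.74 mg/L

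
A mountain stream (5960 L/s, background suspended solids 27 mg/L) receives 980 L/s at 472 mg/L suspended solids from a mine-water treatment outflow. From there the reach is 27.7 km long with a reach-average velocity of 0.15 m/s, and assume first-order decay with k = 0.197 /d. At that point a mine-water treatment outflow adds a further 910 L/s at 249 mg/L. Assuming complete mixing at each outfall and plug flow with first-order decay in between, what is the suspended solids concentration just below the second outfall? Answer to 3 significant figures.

81.0 mg/L

Flow-weighted average: C = (5960·27.00 + 980.0·472.0) / 6940 = 623500/6940 = 89.84 mg/L; combined flow 6940 L/s.
Travel time t = 27.7·1000 / 0.15 = 184700 s = 51.30 h.
Decay over the reach: 89.84·exp(−kt) = 89.84·0.6564 = 58.97 mg/L.
Second outfall: C = (6940·58.97 + 910.0·249.0)/7850 = 81.00 mg/L.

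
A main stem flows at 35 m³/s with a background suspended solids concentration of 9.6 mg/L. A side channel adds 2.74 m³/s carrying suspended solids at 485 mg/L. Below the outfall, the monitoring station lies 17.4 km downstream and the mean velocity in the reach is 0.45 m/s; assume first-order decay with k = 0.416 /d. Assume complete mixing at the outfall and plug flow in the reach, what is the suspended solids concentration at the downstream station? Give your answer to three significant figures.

Mixed concentration C = ΣQC/ΣQ = (35.00·9.600 + 2.740·485.0) / 37.74 = 1665/37.74 = 44.11 mg/L.
Travel time t = 17.4·1000 / 0.45 = 38670 s = 10.74 h.
After decay, C = 44.11 × e^(−kt) = 44.11 × 0.8301 = 36.62 mg/L.

36.6 mg/L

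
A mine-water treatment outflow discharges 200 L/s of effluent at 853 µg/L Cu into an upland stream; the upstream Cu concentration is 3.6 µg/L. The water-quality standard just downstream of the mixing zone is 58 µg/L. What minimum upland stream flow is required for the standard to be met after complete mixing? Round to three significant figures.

2920 L/s

Set C_mix = 58: (Q·3.600 + 200.0·853.0) / (Q + 200.0) = 58
→ Q = 200.0·(853.0 − 58)/(58 − 3.600) = 2923 L/s.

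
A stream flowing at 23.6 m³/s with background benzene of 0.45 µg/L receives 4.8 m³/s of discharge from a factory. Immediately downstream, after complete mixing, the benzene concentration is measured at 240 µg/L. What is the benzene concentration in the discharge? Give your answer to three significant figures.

1420 µg/L

Mass balance: 23.60·0.4500 + 4.800·Cₑ = 28.40·240.0
→ Cₑ = (28.40·240.0 − 23.60·0.4500) / 4.800 = 1418 µg/L.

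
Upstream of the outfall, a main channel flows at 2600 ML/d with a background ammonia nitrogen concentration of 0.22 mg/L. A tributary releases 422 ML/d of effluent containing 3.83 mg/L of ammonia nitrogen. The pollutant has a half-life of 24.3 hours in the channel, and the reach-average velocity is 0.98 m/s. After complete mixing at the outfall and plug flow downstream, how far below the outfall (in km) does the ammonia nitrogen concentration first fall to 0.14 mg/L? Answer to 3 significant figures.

Conservation of mass: C = (2600·0.2200 + 422.0·3.830) / 3022 = 2188/3022 = 0.7241 mg/L.
Half-life 24.3 h → k = ln 2 / 24.3 = 0.02852 h⁻¹ = 0.6846 d⁻¹.
Set 0.7241·exp(−k·t) = 0.14 → t = ln(0.7241/0.14)/k = 207400 s = 57.61 h.
Distance = v·t = 0.98·207400 = 203200 m = 203.2 km.

203 km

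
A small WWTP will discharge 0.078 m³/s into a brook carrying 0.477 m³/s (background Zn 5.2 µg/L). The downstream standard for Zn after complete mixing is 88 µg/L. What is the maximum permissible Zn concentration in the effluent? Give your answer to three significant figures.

594 µg/L

At the limit, (Qr·Cr + Qe·Cₑ)/(Qr + Qe) = 88:
Cₑ = (0.5550·88 − 0.4770·5.200) / 0.07800 = 594.4 µg/L.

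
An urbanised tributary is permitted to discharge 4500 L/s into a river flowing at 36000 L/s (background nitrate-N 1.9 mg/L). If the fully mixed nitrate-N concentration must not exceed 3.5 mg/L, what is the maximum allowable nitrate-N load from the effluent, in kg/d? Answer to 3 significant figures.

6340 kg/d

Mass balance at the limit: 36000·1.900 + 4500·Cₑ = 40500·3.5 → Cₑ = 16.30 mg/L.
4500 L/s = 4.500 m³/s. Load = 4.500 m³/s × 16.30 g/m³ × 86 400 s/d = 6337 kg/d.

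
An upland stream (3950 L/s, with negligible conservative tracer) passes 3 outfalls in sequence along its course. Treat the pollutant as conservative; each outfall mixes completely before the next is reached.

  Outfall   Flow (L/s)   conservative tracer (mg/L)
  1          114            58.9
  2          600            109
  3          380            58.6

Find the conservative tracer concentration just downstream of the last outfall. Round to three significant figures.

18.7 mg/L

Below outfall 1: Q → 4064 L/s, C = (3950·0 + 114.0·58.90)/4064 = 1.652 mg/L.
Below outfall 2: Q → 4664 L/s, C = (4064·1.652 + 600.0·109.0)/4664 = 15.46 mg/L.
Below outfall 3: Q → 5044 L/s, C = (4664·15.46 + 380.0·58.60)/5044 = 18.71 mg/L.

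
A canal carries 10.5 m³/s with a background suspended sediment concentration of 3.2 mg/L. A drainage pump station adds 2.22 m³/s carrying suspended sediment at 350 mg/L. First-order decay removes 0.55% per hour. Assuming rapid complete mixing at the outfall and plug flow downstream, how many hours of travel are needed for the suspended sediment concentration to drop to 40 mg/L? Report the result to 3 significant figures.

After mixing, C = (10.50·3.200 + 2.220·350.0) / 12.72 = 810.6/12.72 = 63.73 mg/L.
0.55%/h lost → k = −ln(1 − 0.0055) = 0.005515 h⁻¹.
63.73·exp(−k·t) = 40 → t = ln(63.73/40)/k = 304000 s = 84.44 h.

84.4 h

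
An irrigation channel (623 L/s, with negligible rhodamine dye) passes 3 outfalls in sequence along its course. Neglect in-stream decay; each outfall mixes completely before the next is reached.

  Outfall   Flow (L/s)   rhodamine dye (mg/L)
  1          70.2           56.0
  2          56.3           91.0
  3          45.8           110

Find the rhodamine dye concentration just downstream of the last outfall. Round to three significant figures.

Outfall 1: combined Q = 693.2 L/s; C = (623.0·0 + 70.20·56.00)/693.2 = 5.671 mg/L.
Outfall 2: combined Q = 749.5 L/s; C = (693.2·5.671 + 56.30·91.00)/749.5 = 12.08 mg/L.
Outfall 3: combined Q = 795.3 L/s; C = (749.5·12.08 + 45.80·110.0)/795.3 = 17.72 mg/L.

17.7 mg/L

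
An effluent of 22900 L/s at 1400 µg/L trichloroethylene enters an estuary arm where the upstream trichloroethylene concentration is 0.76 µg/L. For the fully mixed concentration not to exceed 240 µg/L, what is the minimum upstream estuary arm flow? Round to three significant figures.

111000 L/s

Set C_mix = 240: (Q·0.7600 + 22900·1400) / (Q + 22900) = 240
→ Q = 22900·(1400 − 240)/(240 − 0.7600) = 111000 L/s.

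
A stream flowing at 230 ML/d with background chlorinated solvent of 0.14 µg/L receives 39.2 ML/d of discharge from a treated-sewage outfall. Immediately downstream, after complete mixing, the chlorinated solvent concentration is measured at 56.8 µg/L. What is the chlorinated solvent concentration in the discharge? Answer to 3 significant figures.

Mass balance: 230.0·0.1400 + 39.20·Cₑ = 269.2·56.80
→ Cₑ = (269.2·56.80 − 230.0·0.1400) / 39.20 = 389.2 µg/L.

389 µg/L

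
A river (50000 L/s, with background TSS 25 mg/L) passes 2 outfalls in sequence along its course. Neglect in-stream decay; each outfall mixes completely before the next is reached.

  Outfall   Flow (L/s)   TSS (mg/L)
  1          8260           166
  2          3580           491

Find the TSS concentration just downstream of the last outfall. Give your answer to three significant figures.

70.8 mg/L

Below outfall 1: Q → 58260 L/s, C = (50000·25.00 + 8260·166.0)/58260 = 44.99 mg/L.
Below outfall 2: Q → 61840 L/s, C = (58260·44.99 + 3580·491.0)/61840 = 70.81 mg/L.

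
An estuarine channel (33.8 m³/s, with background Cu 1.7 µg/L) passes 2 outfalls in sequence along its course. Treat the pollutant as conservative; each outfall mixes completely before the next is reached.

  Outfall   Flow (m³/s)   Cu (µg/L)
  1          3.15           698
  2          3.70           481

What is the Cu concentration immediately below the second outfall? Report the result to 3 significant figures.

Below outfall 1: Q → 36.95 m³/s, C = (33.80·1.700 + 3.150·698.0)/36.95 = 61.06 µg/L.
Below outfall 2: Q → 40.65 m³/s, C = (36.95·61.06 + 3.700·481.0)/40.65 = 99.28 µg/L.

99.3 µg/L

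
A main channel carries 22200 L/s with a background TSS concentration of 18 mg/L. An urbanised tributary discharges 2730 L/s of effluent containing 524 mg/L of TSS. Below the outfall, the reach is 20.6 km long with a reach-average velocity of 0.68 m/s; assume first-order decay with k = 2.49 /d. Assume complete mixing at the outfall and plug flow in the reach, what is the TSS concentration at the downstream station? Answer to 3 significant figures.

30.7 mg/L

After mixing, C = (22200·18.00 + 2730·524.0) / 24930 = 1830000/24930 = 73.41 mg/L.
Travel time t = 20.6·1000 / 0.68 = 30290 s = 8.415 h.
Applying C = C₀e^(−kt): 73.41 × 0.4177 = 30.66 mg/L.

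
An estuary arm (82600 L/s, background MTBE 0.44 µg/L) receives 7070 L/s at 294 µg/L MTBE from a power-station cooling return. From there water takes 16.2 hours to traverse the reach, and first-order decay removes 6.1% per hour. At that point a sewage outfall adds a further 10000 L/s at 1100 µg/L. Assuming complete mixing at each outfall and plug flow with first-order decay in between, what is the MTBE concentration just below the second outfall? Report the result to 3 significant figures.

118 µg/L

After mixing, C = (82600·0.4400 + 7070·294.0) / 89670 = 2115000/89670 = 23.59 µg/L; combined flow 89670 L/s.
6.1%/h lost → k = −ln(1 − 0.061) = 0.06294 h⁻¹.
After decay, C = 23.59 × e^(−kt) = 23.59 × 0.3607 = 8.508 µg/L.
At the second outfall, C = (89670·8.508 + 10000·1100) / (89670 + 10000) = 118.0 µg/L.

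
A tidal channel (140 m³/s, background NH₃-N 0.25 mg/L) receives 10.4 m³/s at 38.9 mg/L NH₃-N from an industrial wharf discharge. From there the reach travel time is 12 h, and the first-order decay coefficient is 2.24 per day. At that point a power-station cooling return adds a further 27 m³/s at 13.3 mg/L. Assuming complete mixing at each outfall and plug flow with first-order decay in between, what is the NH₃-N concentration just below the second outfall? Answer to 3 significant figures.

Mass balance: C = (140.0·0.2500 + 10.40·38.90) / 150.4 = 439.6/150.4 = 2.923 mg/L; combined flow 150.4 m³/s.
After decay, C = 2.923 × e^(−kt) = 2.923 × 0.3263 = 0.9536 mg/L.
At the second outfall, C = (150.4·0.9536 + 27.00·13.30) / (150.4 + 27.00) = 2.833 mg/L.

2.83 mg/L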